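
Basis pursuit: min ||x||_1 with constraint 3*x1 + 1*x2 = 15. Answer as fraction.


Axis intercepts:
  x1 = 5, x2 = 0: L1 = 5
  x1 = 0, x2 = 15: L1 = 15
x* = (5, 0)
||x*||_1 = 5.

5


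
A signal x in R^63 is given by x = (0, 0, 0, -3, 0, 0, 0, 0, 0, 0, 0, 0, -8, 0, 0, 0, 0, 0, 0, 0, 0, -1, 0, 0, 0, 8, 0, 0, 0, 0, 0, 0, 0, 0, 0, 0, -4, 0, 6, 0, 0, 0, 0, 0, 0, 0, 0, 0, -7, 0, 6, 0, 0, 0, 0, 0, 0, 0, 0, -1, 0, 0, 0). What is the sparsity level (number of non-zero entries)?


Non-zero positions: [3, 12, 21, 25, 36, 38, 48, 50, 59].
Sparsity = 9.

9


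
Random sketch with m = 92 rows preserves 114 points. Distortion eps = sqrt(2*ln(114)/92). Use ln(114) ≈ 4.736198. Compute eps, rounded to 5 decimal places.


ln(114) ≈ 4.736198.
2*ln(N)/m ≈ 2*4.736198/92 ≈ 0.10296083.
eps = sqrt(0.10296083) ≈ 0.3208751 ≈ 0.32088.

0.32088


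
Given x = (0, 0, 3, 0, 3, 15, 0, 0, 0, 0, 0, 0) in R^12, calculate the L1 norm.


Non-zero entries: [(2, 3), (4, 3), (5, 15)]
Absolute values: [3, 3, 15]
||x||_1 = sum = 21.

21


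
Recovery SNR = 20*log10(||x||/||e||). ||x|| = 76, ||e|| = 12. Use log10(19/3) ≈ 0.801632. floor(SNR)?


||x||/||e|| = 76/12 = 19/3.
log10(19/3) ≈ 0.801632.
20*log10(||x||/||e||) ≈ 20*0.801632 = 16.03264.
floor(16.03264) = 16.

16


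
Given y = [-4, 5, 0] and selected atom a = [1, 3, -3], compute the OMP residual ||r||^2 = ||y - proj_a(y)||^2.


a^T a = 19.
a^T y = 11.
coeff = 11/19 = 11/19.
||r||^2 = 658/19.

658/19


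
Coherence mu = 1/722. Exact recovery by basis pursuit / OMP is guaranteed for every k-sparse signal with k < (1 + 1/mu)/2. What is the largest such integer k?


1/mu = 722.
1 + 1/mu = 723.
(1 + 1/mu)/2 = 361.5 is not an integer, so k_max = floor(361.5) = 361.

361


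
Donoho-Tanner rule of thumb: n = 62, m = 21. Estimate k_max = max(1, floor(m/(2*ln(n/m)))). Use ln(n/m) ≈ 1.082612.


n/m = 62/21.
ln(n/m) ≈ 1.082612.
2*ln(n/m) ≈ 2.165224.
m/(2*ln(n/m)) ≈ 21/2.165224 ≈ 9.6988.
floor = 9.
k_max = max(1, 9) = 9.

9


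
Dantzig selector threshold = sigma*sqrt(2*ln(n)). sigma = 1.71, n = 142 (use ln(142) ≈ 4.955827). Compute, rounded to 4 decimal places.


ln(142) ≈ 4.955827.
2*ln(n) ≈ 9.911654.
sqrt(2*ln(n)) ≈ sqrt(9.911654) ≈ 3.148278.
threshold ≈ 1.71*3.148278 = 5.38355538 ≈ 5.3836.

5.3836


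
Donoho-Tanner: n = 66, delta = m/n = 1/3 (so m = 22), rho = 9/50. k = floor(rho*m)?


m = 1/3*66 = 22.
rho = 9/50.
rho*m = 9/50*22 = 3.96.
k = floor(3.96) = 3.

3


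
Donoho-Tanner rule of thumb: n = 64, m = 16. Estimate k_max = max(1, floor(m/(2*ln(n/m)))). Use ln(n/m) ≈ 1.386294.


n/m = 64/16 = 4.
ln(n/m) ≈ 1.386294.
2*ln(n/m) ≈ 2.772588.
m/(2*ln(n/m)) ≈ 16/2.772588 ≈ 5.7708.
floor = 5.
k_max = max(1, 5) = 5.

5


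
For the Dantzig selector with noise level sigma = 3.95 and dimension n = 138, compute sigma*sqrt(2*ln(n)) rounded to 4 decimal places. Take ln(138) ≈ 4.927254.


ln(138) ≈ 4.927254.
2*ln(n) ≈ 9.854508.
sqrt(2*ln(n)) ≈ sqrt(9.854508) ≈ 3.139189.
threshold ≈ 3.95*3.139189 = 12.39979655 ≈ 12.3998.

12.3998


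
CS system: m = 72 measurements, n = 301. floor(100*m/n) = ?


100*m/n = 100*72/301 ≈ 23.9203.
floor = 23.

23


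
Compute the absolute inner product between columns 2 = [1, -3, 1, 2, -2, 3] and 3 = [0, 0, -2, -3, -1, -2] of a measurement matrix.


Inner product: 1*0 + -3*0 + 1*-2 + 2*-3 + -2*-1 + 3*-2
Products: [0, 0, -2, -6, 2, -6]
Sum = -12.
|dot| = 12.

12


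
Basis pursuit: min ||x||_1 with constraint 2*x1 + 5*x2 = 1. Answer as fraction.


Axis intercepts:
  x1 = 1/2, x2 = 0: L1 = 1/2
  x1 = 0, x2 = 1/5: L1 = 1/5
x* = (0, 1/5)
||x*||_1 = 1/5.

1/5


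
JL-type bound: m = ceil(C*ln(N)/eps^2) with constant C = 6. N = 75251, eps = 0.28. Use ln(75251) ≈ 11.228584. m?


ln(75251) ≈ 11.228584.
eps^2 = 0.28^2 = 0.0784.
C*ln(N)/eps^2 ≈ 6*11.228584/0.0784 ≈ 859.3304.
m = ceil(859.3304) = 860.

860


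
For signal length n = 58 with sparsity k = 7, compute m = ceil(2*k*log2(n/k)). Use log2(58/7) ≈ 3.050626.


log2(n/k) = log2(58/7) ≈ 3.050626.
2*k*log2(n/k) ≈ 2*7*3.050626 = 42.708764.
m = ceil(42.708764) = 43.

43


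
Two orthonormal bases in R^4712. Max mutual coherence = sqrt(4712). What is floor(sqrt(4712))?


68^2 = 4624 <= 4712 < 4761 = 69^2, so 68 <= sqrt(4712) < 69.
floor(sqrt(4712)) = 68.

68


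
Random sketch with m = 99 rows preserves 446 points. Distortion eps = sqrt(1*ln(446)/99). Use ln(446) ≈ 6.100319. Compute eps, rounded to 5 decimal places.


ln(446) ≈ 6.100319.
1*ln(N)/m ≈ 1*6.100319/99 ≈ 0.06161938.
eps = sqrt(0.06161938) ≈ 0.2482325 ≈ 0.24823.

0.24823


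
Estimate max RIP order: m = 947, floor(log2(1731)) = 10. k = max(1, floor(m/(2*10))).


floor(log2(1731)) = 10.
2*10 = 20.
m/(2*floor(log2(n))) = 947/20 ≈ 47.35.
floor = 47.
k = max(1, 47) = 47.

47


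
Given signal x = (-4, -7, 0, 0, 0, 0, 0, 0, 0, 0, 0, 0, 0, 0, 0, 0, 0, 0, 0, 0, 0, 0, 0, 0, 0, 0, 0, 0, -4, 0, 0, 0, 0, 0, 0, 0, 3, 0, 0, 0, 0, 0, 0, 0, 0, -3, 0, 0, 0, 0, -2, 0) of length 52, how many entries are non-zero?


Non-zero positions: [0, 1, 28, 36, 45, 50].
Sparsity = 6.

6


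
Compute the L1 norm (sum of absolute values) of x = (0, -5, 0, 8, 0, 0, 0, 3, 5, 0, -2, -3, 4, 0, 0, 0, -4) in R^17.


Non-zero entries: [(1, -5), (3, 8), (7, 3), (8, 5), (10, -2), (11, -3), (12, 4), (16, -4)]
Absolute values: [5, 8, 3, 5, 2, 3, 4, 4]
||x||_1 = sum = 34.

34


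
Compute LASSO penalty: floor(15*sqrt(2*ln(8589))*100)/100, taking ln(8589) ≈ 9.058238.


ln(8589) ≈ 9.058238.
2*ln(n) ≈ 18.116476.
sqrt(2*ln(n)) ≈ sqrt(18.116476) ≈ 4.256345.
lambda ≈ 15*4.256345 = 63.845175.
floor(lambda*100)/100 = 63.84.

63.84


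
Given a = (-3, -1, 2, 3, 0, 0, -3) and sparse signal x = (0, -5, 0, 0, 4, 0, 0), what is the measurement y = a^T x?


Non-zero terms: ['-1*-5', '0*4']
Products: [5, 0]
y = sum = 5.

5


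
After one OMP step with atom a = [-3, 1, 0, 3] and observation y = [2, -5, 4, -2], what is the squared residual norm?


a^T a = 19.
a^T y = -17.
coeff = -17/19 = -17/19.
||r||^2 = 642/19.

642/19


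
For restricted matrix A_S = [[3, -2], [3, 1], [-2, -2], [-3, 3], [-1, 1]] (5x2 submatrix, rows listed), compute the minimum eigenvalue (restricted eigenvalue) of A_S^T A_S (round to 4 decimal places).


A_S^T A_S = [[32, -9], [-9, 19]].
trace = 51.
det = 527.
disc = trace^2 - 4*det = 2601 - 4*527 = 493.
sqrt(493) ≈ 22.203603.
lam_min = (51 - sqrt(493))/2 ≈ (51 - 22.203603)/2 = 14.3981985 ≈ 14.3982.

14.3982


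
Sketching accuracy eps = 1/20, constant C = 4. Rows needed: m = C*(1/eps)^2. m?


1/eps = 20.
(1/eps)^2 = 400.
m = 4*400 = 1600.

1600


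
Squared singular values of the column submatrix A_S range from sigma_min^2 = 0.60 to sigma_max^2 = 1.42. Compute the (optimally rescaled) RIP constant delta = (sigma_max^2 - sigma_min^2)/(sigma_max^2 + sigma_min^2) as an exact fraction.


lambda_max - lambda_min = 1.42 - 0.60 = 0.82.
lambda_max + lambda_min = 1.42 + 0.60 = 2.02.
delta = 0.82/2.02 = 82/202 = 41/101.

41/101


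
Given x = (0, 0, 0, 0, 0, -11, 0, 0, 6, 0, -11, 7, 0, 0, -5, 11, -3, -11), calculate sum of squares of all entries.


Non-zero entries: [(5, -11), (8, 6), (10, -11), (11, 7), (14, -5), (15, 11), (16, -3), (17, -11)]
Squares: [121, 36, 121, 49, 25, 121, 9, 121]
||x||_2^2 = sum = 603.

603


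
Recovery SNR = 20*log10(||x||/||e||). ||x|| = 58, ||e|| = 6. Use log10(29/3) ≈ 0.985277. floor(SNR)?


||x||/||e|| = 58/6 = 29/3.
log10(29/3) ≈ 0.985277.
20*log10(||x||/||e||) ≈ 20*0.985277 = 19.70554.
floor(19.70554) = 19.

19


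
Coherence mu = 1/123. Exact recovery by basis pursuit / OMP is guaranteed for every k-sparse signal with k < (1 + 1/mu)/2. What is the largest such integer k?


1/mu = 123.
1 + 1/mu = 124.
(1 + 1/mu)/2 = 62 is an integer and the inequality is strict, so k_max = 62 - 1 = 61.

61


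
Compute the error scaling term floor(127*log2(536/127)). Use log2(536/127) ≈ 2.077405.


log2(n/k) = log2(536/127) ≈ 2.077405.
k*log2(n/k) ≈ 127*2.077405 = 263.830435.
floor(263.830435) = 263.

263


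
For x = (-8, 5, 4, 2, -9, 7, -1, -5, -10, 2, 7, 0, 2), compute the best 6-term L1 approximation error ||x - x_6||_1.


Sorted |x_i| descending: [10, 9, 8, 7, 7, 5, 5, 4, 2, 2, 2, 1, 0]
Keep top 6: [10, 9, 8, 7, 7, 5]
Tail entries: [5, 4, 2, 2, 2, 1, 0]
L1 error = sum of tail = 16.

16


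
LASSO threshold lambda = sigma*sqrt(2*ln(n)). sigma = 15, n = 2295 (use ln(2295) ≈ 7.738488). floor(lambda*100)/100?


ln(2295) ≈ 7.738488.
2*ln(n) ≈ 15.476976.
sqrt(2*ln(n)) ≈ sqrt(15.476976) ≈ 3.934079.
lambda ≈ 15*3.934079 = 59.011185.
floor(lambda*100)/100 = 59.01.

59.01


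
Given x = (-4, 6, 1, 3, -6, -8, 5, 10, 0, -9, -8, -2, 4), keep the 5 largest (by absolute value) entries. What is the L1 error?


Sorted |x_i| descending: [10, 9, 8, 8, 6, 6, 5, 4, 4, 3, 2, 1, 0]
Keep top 5: [10, 9, 8, 8, 6]
Tail entries: [6, 5, 4, 4, 3, 2, 1, 0]
L1 error = sum of tail = 25.

25


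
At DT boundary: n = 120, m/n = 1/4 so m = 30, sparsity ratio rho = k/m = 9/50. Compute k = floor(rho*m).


m = 1/4*120 = 30.
rho = 9/50.
rho*m = 9/50*30 = 5.4.
k = floor(5.4) = 5.

5


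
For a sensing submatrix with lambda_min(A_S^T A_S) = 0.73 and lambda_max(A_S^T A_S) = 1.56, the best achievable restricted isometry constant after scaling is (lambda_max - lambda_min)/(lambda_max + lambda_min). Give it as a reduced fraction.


lambda_max - lambda_min = 1.56 - 0.73 = 0.83.
lambda_max + lambda_min = 1.56 + 0.73 = 2.29.
delta = 0.83/2.29 = 83/229.

83/229


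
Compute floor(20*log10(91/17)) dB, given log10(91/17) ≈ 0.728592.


||x||/||e|| = 91/17.
log10(91/17) ≈ 0.728592.
20*log10(||x||/||e||) ≈ 20*0.728592 = 14.57184.
floor(14.57184) = 14.

14


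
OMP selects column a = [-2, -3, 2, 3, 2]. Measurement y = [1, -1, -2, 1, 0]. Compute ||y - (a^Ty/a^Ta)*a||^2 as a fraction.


a^T a = 30.
a^T y = 0.
coeff = 0/30 = 0.
||r||^2 = 7.

7


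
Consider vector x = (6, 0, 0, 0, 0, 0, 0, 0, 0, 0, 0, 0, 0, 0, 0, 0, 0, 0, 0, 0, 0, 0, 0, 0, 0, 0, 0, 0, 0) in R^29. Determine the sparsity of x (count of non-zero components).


Non-zero positions: [0].
Sparsity = 1.

1


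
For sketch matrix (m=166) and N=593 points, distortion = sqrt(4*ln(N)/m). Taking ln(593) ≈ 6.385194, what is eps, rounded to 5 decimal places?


ln(593) ≈ 6.385194.
4*ln(N)/m ≈ 4*6.385194/166 ≈ 0.1538601.
eps = sqrt(0.1538601) ≈ 0.39225 ≈ 0.39225.

0.39225


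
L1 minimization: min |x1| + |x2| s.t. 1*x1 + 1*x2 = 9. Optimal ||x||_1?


Axis intercepts:
  x1 = 9, x2 = 0: L1 = 9
  x1 = 0, x2 = 9: L1 = 9
x* = (9, 0)
||x*||_1 = 9.

9


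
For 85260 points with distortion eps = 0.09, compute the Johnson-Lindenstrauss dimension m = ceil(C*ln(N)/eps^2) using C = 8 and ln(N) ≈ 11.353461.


ln(85260) ≈ 11.353461.
eps^2 = 0.09^2 = 0.0081.
C*ln(N)/eps^2 ≈ 8*11.353461/0.0081 ≈ 11213.2948.
m = ceil(11213.2948) = 11214.

11214


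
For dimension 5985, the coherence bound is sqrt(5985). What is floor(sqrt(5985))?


77^2 = 5929 <= 5985 < 6084 = 78^2, so 77 <= sqrt(5985) < 78.
floor(sqrt(5985)) = 77.

77


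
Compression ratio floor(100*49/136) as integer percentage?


100*m/n = 100*49/136 ≈ 36.0294.
floor = 36.

36


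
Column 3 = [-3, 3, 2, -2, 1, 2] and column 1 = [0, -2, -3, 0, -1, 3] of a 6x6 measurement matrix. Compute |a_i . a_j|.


Inner product: -3*0 + 3*-2 + 2*-3 + -2*0 + 1*-1 + 2*3
Products: [0, -6, -6, 0, -1, 6]
Sum = -7.
|dot| = 7.

7


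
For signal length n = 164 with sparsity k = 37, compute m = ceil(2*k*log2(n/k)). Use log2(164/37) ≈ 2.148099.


log2(n/k) = log2(164/37) ≈ 2.148099.
2*k*log2(n/k) ≈ 2*37*2.148099 = 158.959326.
m = ceil(158.959326) = 159.

159


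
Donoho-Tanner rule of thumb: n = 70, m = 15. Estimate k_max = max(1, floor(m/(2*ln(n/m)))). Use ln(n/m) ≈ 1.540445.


n/m = 70/15 = 14/3.
ln(n/m) ≈ 1.540445.
2*ln(n/m) ≈ 3.08089.
m/(2*ln(n/m)) ≈ 15/3.08089 ≈ 4.8687.
floor = 4.
k_max = max(1, 4) = 4.

4


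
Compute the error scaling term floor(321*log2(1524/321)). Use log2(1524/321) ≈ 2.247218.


log2(n/k) = log2(1524/321) ≈ 2.247218.
k*log2(n/k) ≈ 321*2.247218 = 721.356978.
floor(721.356978) = 721.

721


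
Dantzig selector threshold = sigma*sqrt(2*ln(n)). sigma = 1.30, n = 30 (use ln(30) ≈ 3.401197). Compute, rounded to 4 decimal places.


ln(30) ≈ 3.401197.
2*ln(n) ≈ 6.802394.
sqrt(2*ln(n)) ≈ sqrt(6.802394) ≈ 2.60814.
threshold ≈ 1.30*2.60814 = 3.390582 ≈ 3.3906.

3.3906


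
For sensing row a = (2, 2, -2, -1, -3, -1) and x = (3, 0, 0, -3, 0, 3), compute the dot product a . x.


Non-zero terms: ['2*3', '-1*-3', '-1*3']
Products: [6, 3, -3]
y = sum = 6.

6


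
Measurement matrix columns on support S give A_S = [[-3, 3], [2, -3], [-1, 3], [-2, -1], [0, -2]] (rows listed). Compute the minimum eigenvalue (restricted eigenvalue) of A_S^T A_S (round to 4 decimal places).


A_S^T A_S = [[18, -16], [-16, 32]].
trace = 50.
det = 320.
disc = trace^2 - 4*det = 2500 - 4*320 = 1220.
sqrt(1220) ≈ 34.928498.
lam_min = (50 - sqrt(1220))/2 ≈ (50 - 34.928498)/2 = 7.535751 ≈ 7.5358.

7.5358


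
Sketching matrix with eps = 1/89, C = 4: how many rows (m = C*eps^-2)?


1/eps = 89.
(1/eps)^2 = 7921.
m = 4*7921 = 31684.

31684


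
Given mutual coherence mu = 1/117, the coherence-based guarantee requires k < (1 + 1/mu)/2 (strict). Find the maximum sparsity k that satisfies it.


1/mu = 117.
1 + 1/mu = 118.
(1 + 1/mu)/2 = 59 is an integer and the inequality is strict, so k_max = 59 - 1 = 58.

58


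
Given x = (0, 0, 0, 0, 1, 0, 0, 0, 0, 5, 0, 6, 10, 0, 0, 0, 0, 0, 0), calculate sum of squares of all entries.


Non-zero entries: [(4, 1), (9, 5), (11, 6), (12, 10)]
Squares: [1, 25, 36, 100]
||x||_2^2 = sum = 162.

162


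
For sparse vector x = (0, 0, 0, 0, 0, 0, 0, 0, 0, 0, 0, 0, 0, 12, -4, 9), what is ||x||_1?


Non-zero entries: [(13, 12), (14, -4), (15, 9)]
Absolute values: [12, 4, 9]
||x||_1 = sum = 25.

25


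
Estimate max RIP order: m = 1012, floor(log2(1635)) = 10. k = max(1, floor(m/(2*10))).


floor(log2(1635)) = 10.
2*10 = 20.
m/(2*floor(log2(n))) = 1012/20 ≈ 50.6.
floor = 50.
k = max(1, 50) = 50.

50


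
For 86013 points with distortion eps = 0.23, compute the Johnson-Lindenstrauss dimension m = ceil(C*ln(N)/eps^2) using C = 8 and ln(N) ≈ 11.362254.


ln(86013) ≈ 11.362254.
eps^2 = 0.23^2 = 0.0529.
C*ln(N)/eps^2 ≈ 8*11.362254/0.0529 ≈ 1718.2993.
m = ceil(1718.2993) = 1719.

1719


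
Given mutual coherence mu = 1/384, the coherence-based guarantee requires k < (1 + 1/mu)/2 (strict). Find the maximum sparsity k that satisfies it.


1/mu = 384.
1 + 1/mu = 385.
(1 + 1/mu)/2 = 192.5 is not an integer, so k_max = floor(192.5) = 192.

192


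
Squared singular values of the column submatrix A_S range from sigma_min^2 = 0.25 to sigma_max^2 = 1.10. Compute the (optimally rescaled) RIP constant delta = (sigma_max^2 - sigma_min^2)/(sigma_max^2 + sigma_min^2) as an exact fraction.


lambda_max - lambda_min = 1.10 - 0.25 = 0.85.
lambda_max + lambda_min = 1.10 + 0.25 = 1.35.
delta = 0.85/1.35 = 85/135 = 17/27.

17/27


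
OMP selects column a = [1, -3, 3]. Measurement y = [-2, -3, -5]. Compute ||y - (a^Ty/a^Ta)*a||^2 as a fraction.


a^T a = 19.
a^T y = -8.
coeff = -8/19 = -8/19.
||r||^2 = 658/19.

658/19


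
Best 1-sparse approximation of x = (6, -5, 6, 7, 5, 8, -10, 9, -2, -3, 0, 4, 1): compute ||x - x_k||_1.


Sorted |x_i| descending: [10, 9, 8, 7, 6, 6, 5, 5, 4, 3, 2, 1, 0]
Keep top 1: [10]
Tail entries: [9, 8, 7, 6, 6, 5, 5, 4, 3, 2, 1, 0]
L1 error = sum of tail = 56.

56


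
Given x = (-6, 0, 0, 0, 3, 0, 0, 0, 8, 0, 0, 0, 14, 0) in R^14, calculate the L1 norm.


Non-zero entries: [(0, -6), (4, 3), (8, 8), (12, 14)]
Absolute values: [6, 3, 8, 14]
||x||_1 = sum = 31.

31


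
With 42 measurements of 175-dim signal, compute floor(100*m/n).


100*m/n = 100*42/175 ≈ 24.0.
floor = 24.

24


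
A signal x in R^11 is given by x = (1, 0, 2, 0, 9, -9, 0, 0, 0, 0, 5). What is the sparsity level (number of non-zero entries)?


Non-zero positions: [0, 2, 4, 5, 10].
Sparsity = 5.

5


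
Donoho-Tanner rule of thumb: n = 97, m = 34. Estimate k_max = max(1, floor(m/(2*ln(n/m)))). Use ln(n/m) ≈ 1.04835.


n/m = 97/34.
ln(n/m) ≈ 1.04835.
2*ln(n/m) ≈ 2.0967.
m/(2*ln(n/m)) ≈ 34/2.0967 ≈ 16.216.
floor = 16.
k_max = max(1, 16) = 16.

16


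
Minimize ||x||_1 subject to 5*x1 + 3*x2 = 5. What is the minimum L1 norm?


Axis intercepts:
  x1 = 1, x2 = 0: L1 = 1
  x1 = 0, x2 = 5/3: L1 = 5/3
x* = (1, 0)
||x*||_1 = 1.

1


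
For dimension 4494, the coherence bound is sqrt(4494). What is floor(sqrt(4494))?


67^2 = 4489 <= 4494 < 4624 = 68^2, so 67 <= sqrt(4494) < 68.
floor(sqrt(4494)) = 67.

67


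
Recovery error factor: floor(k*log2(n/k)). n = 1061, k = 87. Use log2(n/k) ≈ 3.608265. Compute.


log2(n/k) = log2(1061/87) ≈ 3.608265.
k*log2(n/k) ≈ 87*3.608265 = 313.919055.
floor(313.919055) = 313.

313


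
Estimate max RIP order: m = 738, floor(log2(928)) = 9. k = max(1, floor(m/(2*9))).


floor(log2(928)) = 9.
2*9 = 18.
m/(2*floor(log2(n))) = 738/18 ≈ 41.0.
floor = 41.
k = max(1, 41) = 41.

41


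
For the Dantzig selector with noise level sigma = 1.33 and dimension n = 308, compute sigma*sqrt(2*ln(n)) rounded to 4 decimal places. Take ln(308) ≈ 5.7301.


ln(308) ≈ 5.7301.
2*ln(n) ≈ 11.4602.
sqrt(2*ln(n)) ≈ sqrt(11.4602) ≈ 3.385292.
threshold ≈ 1.33*3.385292 = 4.50243836 ≈ 4.5024.

4.5024


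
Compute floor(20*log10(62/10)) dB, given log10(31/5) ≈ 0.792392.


||x||/||e|| = 62/10 = 31/5.
log10(31/5) ≈ 0.792392.
20*log10(||x||/||e||) ≈ 20*0.792392 = 15.84784.
floor(15.84784) = 15.

15


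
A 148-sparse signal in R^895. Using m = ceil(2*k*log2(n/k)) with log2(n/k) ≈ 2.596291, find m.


log2(n/k) = log2(895/148) ≈ 2.596291.
2*k*log2(n/k) ≈ 2*148*2.596291 = 768.502136.
m = ceil(768.502136) = 769.

769


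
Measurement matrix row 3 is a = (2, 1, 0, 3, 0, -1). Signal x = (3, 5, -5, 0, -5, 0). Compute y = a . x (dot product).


Non-zero terms: ['2*3', '1*5', '0*-5', '0*-5']
Products: [6, 5, 0, 0]
y = sum = 11.

11


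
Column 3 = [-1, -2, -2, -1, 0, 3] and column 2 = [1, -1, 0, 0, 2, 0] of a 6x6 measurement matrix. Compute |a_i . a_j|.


Inner product: -1*1 + -2*-1 + -2*0 + -1*0 + 0*2 + 3*0
Products: [-1, 2, 0, 0, 0, 0]
Sum = 1.
|dot| = 1.

1


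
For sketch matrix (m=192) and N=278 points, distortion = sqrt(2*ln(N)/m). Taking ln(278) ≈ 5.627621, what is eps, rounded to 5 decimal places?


ln(278) ≈ 5.627621.
2*ln(N)/m ≈ 2*5.627621/192 ≈ 0.05862105.
eps = sqrt(0.05862105) ≈ 0.2421178 ≈ 0.24212.

0.24212


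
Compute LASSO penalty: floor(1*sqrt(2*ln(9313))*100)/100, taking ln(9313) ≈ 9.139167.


ln(9313) ≈ 9.139167.
2*ln(n) ≈ 18.278334.
sqrt(2*ln(n)) ≈ sqrt(18.278334) ≈ 4.275317.
lambda ≈ 1*4.275317 = 4.275317.
floor(lambda*100)/100 = 4.27.

4.27


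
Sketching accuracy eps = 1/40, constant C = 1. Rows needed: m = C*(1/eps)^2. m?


1/eps = 40.
(1/eps)^2 = 1600.
m = 1*1600 = 1600.

1600


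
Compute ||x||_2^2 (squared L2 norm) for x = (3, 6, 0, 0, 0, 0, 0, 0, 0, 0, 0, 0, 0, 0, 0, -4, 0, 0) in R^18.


Non-zero entries: [(0, 3), (1, 6), (15, -4)]
Squares: [9, 36, 16]
||x||_2^2 = sum = 61.

61


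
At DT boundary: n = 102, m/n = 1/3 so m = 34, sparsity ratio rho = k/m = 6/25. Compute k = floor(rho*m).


m = 1/3*102 = 34.
rho = 6/25.
rho*m = 6/25*34 = 8.16.
k = floor(8.16) = 8.

8


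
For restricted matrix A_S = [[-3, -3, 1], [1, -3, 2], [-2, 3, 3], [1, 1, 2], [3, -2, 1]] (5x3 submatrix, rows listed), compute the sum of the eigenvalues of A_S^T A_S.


Sum of eigenvalues of A_S^T A_S = trace(A_S^T A_S) = sum of squared column norms of A_S.
A_S^T A_S diagonal: [24, 32, 19].
trace = 24 + 32 + 19 = 75.

75


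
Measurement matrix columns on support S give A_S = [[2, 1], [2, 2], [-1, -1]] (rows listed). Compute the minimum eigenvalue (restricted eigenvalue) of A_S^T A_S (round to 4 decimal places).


A_S^T A_S = [[9, 7], [7, 6]].
trace = 15.
det = 5.
disc = trace^2 - 4*det = 225 - 4*5 = 205.
sqrt(205) ≈ 14.317821.
lam_min = (15 - sqrt(205))/2 ≈ (15 - 14.317821)/2 = 0.3410895 ≈ 0.3411.

0.3411


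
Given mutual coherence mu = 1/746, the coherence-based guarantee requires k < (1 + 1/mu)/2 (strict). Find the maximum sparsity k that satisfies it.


1/mu = 746.
1 + 1/mu = 747.
(1 + 1/mu)/2 = 373.5 is not an integer, so k_max = floor(373.5) = 373.

373


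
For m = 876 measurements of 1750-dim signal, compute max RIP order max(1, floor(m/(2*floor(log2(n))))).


floor(log2(1750)) = 10.
2*10 = 20.
m/(2*floor(log2(n))) = 876/20 ≈ 43.8.
floor = 43.
k = max(1, 43) = 43.

43


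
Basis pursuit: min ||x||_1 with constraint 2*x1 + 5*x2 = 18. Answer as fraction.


Axis intercepts:
  x1 = 9, x2 = 0: L1 = 9
  x1 = 0, x2 = 18/5: L1 = 18/5
x* = (0, 18/5)
||x*||_1 = 18/5.

18/5


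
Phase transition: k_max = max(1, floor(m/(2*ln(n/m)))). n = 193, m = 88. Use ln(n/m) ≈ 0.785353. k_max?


n/m = 193/88.
ln(n/m) ≈ 0.785353.
2*ln(n/m) ≈ 1.570706.
m/(2*ln(n/m)) ≈ 88/1.570706 ≈ 56.0258.
floor = 56.
k_max = max(1, 56) = 56.

56


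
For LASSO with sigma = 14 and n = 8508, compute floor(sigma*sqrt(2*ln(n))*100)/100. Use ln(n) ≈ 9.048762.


ln(8508) ≈ 9.048762.
2*ln(n) ≈ 18.097524.
sqrt(2*ln(n)) ≈ sqrt(18.097524) ≈ 4.254118.
lambda ≈ 14*4.254118 = 59.557652.
floor(lambda*100)/100 = 59.55.

59.55


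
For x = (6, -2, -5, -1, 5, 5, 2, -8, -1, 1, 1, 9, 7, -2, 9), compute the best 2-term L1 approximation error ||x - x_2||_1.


Sorted |x_i| descending: [9, 9, 8, 7, 6, 5, 5, 5, 2, 2, 2, 1, 1, 1, 1]
Keep top 2: [9, 9]
Tail entries: [8, 7, 6, 5, 5, 5, 2, 2, 2, 1, 1, 1, 1]
L1 error = sum of tail = 46.

46


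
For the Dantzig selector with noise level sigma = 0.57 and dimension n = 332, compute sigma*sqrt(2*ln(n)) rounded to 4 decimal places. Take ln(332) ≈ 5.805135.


ln(332) ≈ 5.805135.
2*ln(n) ≈ 11.61027.
sqrt(2*ln(n)) ≈ sqrt(11.61027) ≈ 3.407385.
threshold ≈ 0.57*3.407385 = 1.94220945 ≈ 1.9422.

1.9422


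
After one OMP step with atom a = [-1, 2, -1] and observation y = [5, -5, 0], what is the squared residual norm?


a^T a = 6.
a^T y = -15.
coeff = -15/6 = -5/2.
||r||^2 = 25/2.

25/2


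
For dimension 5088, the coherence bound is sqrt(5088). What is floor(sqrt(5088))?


71^2 = 5041 <= 5088 < 5184 = 72^2, so 71 <= sqrt(5088) < 72.
floor(sqrt(5088)) = 71.

71


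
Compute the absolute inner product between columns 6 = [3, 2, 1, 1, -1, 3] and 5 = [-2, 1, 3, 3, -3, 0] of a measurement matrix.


Inner product: 3*-2 + 2*1 + 1*3 + 1*3 + -1*-3 + 3*0
Products: [-6, 2, 3, 3, 3, 0]
Sum = 5.
|dot| = 5.

5


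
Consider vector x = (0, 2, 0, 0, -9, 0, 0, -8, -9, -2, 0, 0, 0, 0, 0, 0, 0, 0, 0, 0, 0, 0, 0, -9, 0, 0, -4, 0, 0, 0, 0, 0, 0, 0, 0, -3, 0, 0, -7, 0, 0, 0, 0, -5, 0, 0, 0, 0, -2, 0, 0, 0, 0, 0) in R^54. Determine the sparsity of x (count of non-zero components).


Non-zero positions: [1, 4, 7, 8, 9, 23, 26, 35, 38, 43, 48].
Sparsity = 11.

11


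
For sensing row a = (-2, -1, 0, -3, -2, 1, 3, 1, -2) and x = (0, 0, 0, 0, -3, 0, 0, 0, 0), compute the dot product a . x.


Non-zero terms: ['-2*-3']
Products: [6]
y = sum = 6.

6


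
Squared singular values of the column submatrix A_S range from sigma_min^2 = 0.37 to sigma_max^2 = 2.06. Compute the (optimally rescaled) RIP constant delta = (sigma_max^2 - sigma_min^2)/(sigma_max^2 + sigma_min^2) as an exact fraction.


lambda_max - lambda_min = 2.06 - 0.37 = 1.69.
lambda_max + lambda_min = 2.06 + 0.37 = 2.43.
delta = 1.69/2.43 = 169/243.

169/243


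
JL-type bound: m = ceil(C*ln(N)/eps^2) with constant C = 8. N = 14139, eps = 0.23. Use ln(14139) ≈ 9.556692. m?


ln(14139) ≈ 9.556692.
eps^2 = 0.23^2 = 0.0529.
C*ln(N)/eps^2 ≈ 8*9.556692/0.0529 ≈ 1445.2464.
m = ceil(1445.2464) = 1446.

1446


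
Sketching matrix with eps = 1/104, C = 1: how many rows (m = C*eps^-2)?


1/eps = 104.
(1/eps)^2 = 10816.
m = 1*10816 = 10816.

10816


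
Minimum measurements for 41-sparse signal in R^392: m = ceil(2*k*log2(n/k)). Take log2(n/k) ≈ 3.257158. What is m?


log2(n/k) = log2(392/41) ≈ 3.257158.
2*k*log2(n/k) ≈ 2*41*3.257158 = 267.086956.
m = ceil(267.086956) = 268.

268


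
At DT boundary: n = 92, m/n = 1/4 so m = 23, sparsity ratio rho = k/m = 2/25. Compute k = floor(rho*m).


m = 1/4*92 = 23.
rho = 2/25.
rho*m = 2/25*23 = 1.84.
k = floor(1.84) = 1.

1


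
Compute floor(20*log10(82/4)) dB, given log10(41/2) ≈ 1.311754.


||x||/||e|| = 82/4 = 41/2.
log10(41/2) ≈ 1.311754.
20*log10(||x||/||e||) ≈ 20*1.311754 = 26.23508.
floor(26.23508) = 26.

26


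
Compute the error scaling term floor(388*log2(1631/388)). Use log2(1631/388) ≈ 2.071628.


log2(n/k) = log2(1631/388) ≈ 2.071628.
k*log2(n/k) ≈ 388*2.071628 = 803.791664.
floor(803.791664) = 803.

803


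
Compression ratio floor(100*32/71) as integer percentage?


100*m/n = 100*32/71 ≈ 45.0704.
floor = 45.

45


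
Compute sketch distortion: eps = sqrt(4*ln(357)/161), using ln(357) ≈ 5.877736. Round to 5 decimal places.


ln(357) ≈ 5.877736.
4*ln(N)/m ≈ 4*5.877736/161 ≈ 0.14603071.
eps = sqrt(0.14603071) ≈ 0.3821396 ≈ 0.38214.

0.38214


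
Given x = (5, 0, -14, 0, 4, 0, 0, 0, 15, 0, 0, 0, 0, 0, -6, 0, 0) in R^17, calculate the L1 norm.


Non-zero entries: [(0, 5), (2, -14), (4, 4), (8, 15), (14, -6)]
Absolute values: [5, 14, 4, 15, 6]
||x||_1 = sum = 44.

44


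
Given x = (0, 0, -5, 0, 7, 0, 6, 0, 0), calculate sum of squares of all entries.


Non-zero entries: [(2, -5), (4, 7), (6, 6)]
Squares: [25, 49, 36]
||x||_2^2 = sum = 110.

110


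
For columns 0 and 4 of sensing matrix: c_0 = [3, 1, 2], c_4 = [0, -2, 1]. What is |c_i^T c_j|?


Inner product: 3*0 + 1*-2 + 2*1
Products: [0, -2, 2]
Sum = 0.
|dot| = 0.

0


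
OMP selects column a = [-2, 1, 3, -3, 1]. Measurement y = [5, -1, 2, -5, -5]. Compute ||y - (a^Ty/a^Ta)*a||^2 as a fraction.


a^T a = 24.
a^T y = 5.
coeff = 5/24 = 5/24.
||r||^2 = 1895/24.

1895/24


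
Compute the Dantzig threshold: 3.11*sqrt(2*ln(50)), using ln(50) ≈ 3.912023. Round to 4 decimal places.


ln(50) ≈ 3.912023.
2*ln(n) ≈ 7.824046.
sqrt(2*ln(n)) ≈ sqrt(7.824046) ≈ 2.79715.
threshold ≈ 3.11*2.79715 = 8.6991365 ≈ 8.6991.

8.6991


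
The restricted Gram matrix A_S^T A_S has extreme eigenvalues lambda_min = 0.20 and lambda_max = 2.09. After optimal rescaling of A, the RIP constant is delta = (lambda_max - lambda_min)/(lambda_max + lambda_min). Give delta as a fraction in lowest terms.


lambda_max - lambda_min = 2.09 - 0.20 = 1.89.
lambda_max + lambda_min = 2.09 + 0.20 = 2.29.
delta = 1.89/2.29 = 189/229.

189/229


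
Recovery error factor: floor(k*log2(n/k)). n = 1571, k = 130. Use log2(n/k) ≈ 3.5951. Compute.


log2(n/k) = log2(1571/130) ≈ 3.5951.
k*log2(n/k) ≈ 130*3.5951 = 467.363.
floor(467.363) = 467.

467


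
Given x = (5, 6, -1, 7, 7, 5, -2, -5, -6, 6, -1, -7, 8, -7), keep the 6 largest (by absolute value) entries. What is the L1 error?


Sorted |x_i| descending: [8, 7, 7, 7, 7, 6, 6, 6, 5, 5, 5, 2, 1, 1]
Keep top 6: [8, 7, 7, 7, 7, 6]
Tail entries: [6, 6, 5, 5, 5, 2, 1, 1]
L1 error = sum of tail = 31.

31


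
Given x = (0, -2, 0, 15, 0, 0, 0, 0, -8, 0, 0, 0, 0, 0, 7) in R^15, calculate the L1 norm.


Non-zero entries: [(1, -2), (3, 15), (8, -8), (14, 7)]
Absolute values: [2, 15, 8, 7]
||x||_1 = sum = 32.

32


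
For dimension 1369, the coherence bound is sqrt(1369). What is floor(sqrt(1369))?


37^2 = 1369 <= 1369 < 1444 = 38^2, so 37 <= sqrt(1369) < 38.
floor(sqrt(1369)) = 37.

37


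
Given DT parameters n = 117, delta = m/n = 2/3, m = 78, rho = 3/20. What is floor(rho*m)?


m = 2/3*117 = 78.
rho = 3/20.
rho*m = 3/20*78 = 11.7.
k = floor(11.7) = 11.

11


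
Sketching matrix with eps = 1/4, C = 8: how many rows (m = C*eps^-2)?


1/eps = 4.
(1/eps)^2 = 16.
m = 8*16 = 128.

128


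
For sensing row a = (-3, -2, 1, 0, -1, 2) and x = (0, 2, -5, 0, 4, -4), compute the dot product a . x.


Non-zero terms: ['-2*2', '1*-5', '-1*4', '2*-4']
Products: [-4, -5, -4, -8]
y = sum = -21.

-21


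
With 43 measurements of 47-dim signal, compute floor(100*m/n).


100*m/n = 100*43/47 ≈ 91.4894.
floor = 91.

91


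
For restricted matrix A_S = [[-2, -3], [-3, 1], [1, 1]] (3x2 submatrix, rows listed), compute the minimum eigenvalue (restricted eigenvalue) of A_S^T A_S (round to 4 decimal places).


A_S^T A_S = [[14, 4], [4, 11]].
trace = 25.
det = 138.
disc = trace^2 - 4*det = 625 - 4*138 = 73.
sqrt(73) ≈ 8.544004.
lam_min = (25 - sqrt(73))/2 ≈ (25 - 8.544004)/2 = 8.227998 ≈ 8.2280.

8.2280


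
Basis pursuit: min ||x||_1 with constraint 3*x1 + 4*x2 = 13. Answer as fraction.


Axis intercepts:
  x1 = 13/3, x2 = 0: L1 = 13/3
  x1 = 0, x2 = 13/4: L1 = 13/4
x* = (0, 13/4)
||x*||_1 = 13/4.

13/4


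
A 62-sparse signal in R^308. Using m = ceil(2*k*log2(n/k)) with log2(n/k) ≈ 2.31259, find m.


log2(n/k) = log2(308/62) ≈ 2.31259.
2*k*log2(n/k) ≈ 2*62*2.31259 = 286.76116.
m = ceil(286.76116) = 287.

287


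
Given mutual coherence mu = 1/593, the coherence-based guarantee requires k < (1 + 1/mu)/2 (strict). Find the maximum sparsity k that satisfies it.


1/mu = 593.
1 + 1/mu = 594.
(1 + 1/mu)/2 = 297 is an integer and the inequality is strict, so k_max = 297 - 1 = 296.

296


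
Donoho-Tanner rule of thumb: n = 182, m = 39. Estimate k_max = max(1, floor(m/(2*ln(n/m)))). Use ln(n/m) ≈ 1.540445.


n/m = 182/39 = 14/3.
ln(n/m) ≈ 1.540445.
2*ln(n/m) ≈ 3.08089.
m/(2*ln(n/m)) ≈ 39/3.08089 ≈ 12.6587.
floor = 12.
k_max = max(1, 12) = 12.

12


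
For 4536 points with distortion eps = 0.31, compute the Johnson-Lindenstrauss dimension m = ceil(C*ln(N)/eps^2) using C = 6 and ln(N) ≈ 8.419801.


ln(4536) ≈ 8.419801.
eps^2 = 0.31^2 = 0.0961.
C*ln(N)/eps^2 ≈ 6*8.419801/0.0961 ≈ 525.69.
m = ceil(525.69) = 526.

526


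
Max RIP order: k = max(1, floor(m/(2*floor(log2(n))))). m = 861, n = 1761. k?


floor(log2(1761)) = 10.
2*10 = 20.
m/(2*floor(log2(n))) = 861/20 ≈ 43.05.
floor = 43.
k = max(1, 43) = 43.

43


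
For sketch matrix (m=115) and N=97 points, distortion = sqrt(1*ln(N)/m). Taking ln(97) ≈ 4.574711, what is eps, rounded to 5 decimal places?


ln(97) ≈ 4.574711.
1*ln(N)/m ≈ 1*4.574711/115 ≈ 0.0397801.
eps = sqrt(0.0397801) ≈ 0.1994495 ≈ 0.19945.

0.19945


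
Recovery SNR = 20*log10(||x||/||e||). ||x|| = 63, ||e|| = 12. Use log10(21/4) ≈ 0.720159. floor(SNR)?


||x||/||e|| = 63/12 = 21/4.
log10(21/4) ≈ 0.720159.
20*log10(||x||/||e||) ≈ 20*0.720159 = 14.40318.
floor(14.40318) = 14.

14


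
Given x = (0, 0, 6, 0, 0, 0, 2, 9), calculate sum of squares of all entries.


Non-zero entries: [(2, 6), (6, 2), (7, 9)]
Squares: [36, 4, 81]
||x||_2^2 = sum = 121.

121


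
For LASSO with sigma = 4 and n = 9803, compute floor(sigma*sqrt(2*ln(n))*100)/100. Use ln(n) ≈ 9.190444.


ln(9803) ≈ 9.190444.
2*ln(n) ≈ 18.380888.
sqrt(2*ln(n)) ≈ sqrt(18.380888) ≈ 4.287294.
lambda ≈ 4*4.287294 = 17.149176.
floor(lambda*100)/100 = 17.14.

17.14


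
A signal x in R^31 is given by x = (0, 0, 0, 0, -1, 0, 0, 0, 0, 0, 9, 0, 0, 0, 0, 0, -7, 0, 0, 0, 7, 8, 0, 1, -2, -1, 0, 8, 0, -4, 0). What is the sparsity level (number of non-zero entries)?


Non-zero positions: [4, 10, 16, 20, 21, 23, 24, 25, 27, 29].
Sparsity = 10.

10


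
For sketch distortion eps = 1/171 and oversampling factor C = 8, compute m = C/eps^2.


1/eps = 171.
(1/eps)^2 = 29241.
m = 8*29241 = 233928.

233928


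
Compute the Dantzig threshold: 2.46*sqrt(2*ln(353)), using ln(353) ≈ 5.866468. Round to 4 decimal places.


ln(353) ≈ 5.866468.
2*ln(n) ≈ 11.732936.
sqrt(2*ln(n)) ≈ sqrt(11.732936) ≈ 3.425337.
threshold ≈ 2.46*3.425337 = 8.42632902 ≈ 8.4263.

8.4263


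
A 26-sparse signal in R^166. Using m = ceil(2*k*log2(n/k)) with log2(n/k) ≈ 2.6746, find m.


log2(n/k) = log2(166/26) ≈ 2.6746.
2*k*log2(n/k) ≈ 2*26*2.6746 = 139.0792.
m = ceil(139.0792) = 140.

140


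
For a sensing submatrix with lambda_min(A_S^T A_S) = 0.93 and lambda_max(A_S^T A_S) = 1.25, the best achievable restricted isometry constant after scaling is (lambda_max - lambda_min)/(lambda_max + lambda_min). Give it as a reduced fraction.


lambda_max - lambda_min = 1.25 - 0.93 = 0.32.
lambda_max + lambda_min = 1.25 + 0.93 = 2.18.
delta = 0.32/2.18 = 32/218 = 16/109.

16/109


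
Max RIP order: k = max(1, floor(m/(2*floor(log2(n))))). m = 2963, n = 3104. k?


floor(log2(3104)) = 11.
2*11 = 22.
m/(2*floor(log2(n))) = 2963/22 ≈ 134.6818.
floor = 134.
k = max(1, 134) = 134.

134


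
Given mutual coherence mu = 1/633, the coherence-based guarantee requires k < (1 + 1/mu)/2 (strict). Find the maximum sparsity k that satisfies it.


1/mu = 633.
1 + 1/mu = 634.
(1 + 1/mu)/2 = 317 is an integer and the inequality is strict, so k_max = 317 - 1 = 316.

316


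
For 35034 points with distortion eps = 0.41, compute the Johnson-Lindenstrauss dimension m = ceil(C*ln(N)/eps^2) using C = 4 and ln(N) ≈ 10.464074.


ln(35034) ≈ 10.464074.
eps^2 = 0.41^2 = 0.1681.
C*ln(N)/eps^2 ≈ 4*10.464074/0.1681 ≈ 248.9964.
m = ceil(248.9964) = 249.

249


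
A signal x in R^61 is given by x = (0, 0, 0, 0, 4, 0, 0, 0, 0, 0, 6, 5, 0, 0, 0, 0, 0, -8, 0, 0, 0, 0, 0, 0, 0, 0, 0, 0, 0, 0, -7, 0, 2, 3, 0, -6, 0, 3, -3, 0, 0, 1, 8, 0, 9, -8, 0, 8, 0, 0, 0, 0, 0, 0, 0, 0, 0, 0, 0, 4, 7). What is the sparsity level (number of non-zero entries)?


Non-zero positions: [4, 10, 11, 17, 30, 32, 33, 35, 37, 38, 41, 42, 44, 45, 47, 59, 60].
Sparsity = 17.

17


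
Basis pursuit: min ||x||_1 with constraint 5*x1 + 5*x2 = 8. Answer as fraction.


Axis intercepts:
  x1 = 8/5, x2 = 0: L1 = 8/5
  x1 = 0, x2 = 8/5: L1 = 8/5
x* = (8/5, 0)
||x*||_1 = 8/5.

8/5


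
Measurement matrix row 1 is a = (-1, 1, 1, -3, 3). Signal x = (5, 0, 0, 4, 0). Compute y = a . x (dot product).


Non-zero terms: ['-1*5', '-3*4']
Products: [-5, -12]
y = sum = -17.

-17


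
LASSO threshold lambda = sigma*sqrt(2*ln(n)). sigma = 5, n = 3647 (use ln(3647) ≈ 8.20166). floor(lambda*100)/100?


ln(3647) ≈ 8.20166.
2*ln(n) ≈ 16.40332.
sqrt(2*ln(n)) ≈ sqrt(16.40332) ≈ 4.050101.
lambda ≈ 5*4.050101 = 20.250505.
floor(lambda*100)/100 = 20.25.

20.25


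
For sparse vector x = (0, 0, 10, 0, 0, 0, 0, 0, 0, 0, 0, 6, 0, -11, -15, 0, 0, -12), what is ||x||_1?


Non-zero entries: [(2, 10), (11, 6), (13, -11), (14, -15), (17, -12)]
Absolute values: [10, 6, 11, 15, 12]
||x||_1 = sum = 54.

54


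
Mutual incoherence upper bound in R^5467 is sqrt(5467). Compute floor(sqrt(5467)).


73^2 = 5329 <= 5467 < 5476 = 74^2, so 73 <= sqrt(5467) < 74.
floor(sqrt(5467)) = 73.

73


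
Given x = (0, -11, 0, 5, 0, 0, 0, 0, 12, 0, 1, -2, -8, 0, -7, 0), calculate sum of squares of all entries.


Non-zero entries: [(1, -11), (3, 5), (8, 12), (10, 1), (11, -2), (12, -8), (14, -7)]
Squares: [121, 25, 144, 1, 4, 64, 49]
||x||_2^2 = sum = 408.

408


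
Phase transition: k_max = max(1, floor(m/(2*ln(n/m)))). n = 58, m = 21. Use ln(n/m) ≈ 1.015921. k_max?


n/m = 58/21.
ln(n/m) ≈ 1.015921.
2*ln(n/m) ≈ 2.031842.
m/(2*ln(n/m)) ≈ 21/2.031842 ≈ 10.3354.
floor = 10.
k_max = max(1, 10) = 10.

10


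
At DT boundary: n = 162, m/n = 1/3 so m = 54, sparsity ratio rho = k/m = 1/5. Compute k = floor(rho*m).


m = 1/3*162 = 54.
rho = 1/5.
rho*m = 1/5*54 = 10.8.
k = floor(10.8) = 10.

10


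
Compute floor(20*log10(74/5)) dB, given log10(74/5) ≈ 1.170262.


||x||/||e|| = 74/5.
log10(74/5) ≈ 1.170262.
20*log10(||x||/||e||) ≈ 20*1.170262 = 23.40524.
floor(23.40524) = 23.

23


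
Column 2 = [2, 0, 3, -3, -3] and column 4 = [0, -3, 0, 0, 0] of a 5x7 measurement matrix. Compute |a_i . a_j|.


Inner product: 2*0 + 0*-3 + 3*0 + -3*0 + -3*0
Products: [0, 0, 0, 0, 0]
Sum = 0.
|dot| = 0.

0


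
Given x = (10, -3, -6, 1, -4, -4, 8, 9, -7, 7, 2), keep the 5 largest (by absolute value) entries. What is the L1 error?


Sorted |x_i| descending: [10, 9, 8, 7, 7, 6, 4, 4, 3, 2, 1]
Keep top 5: [10, 9, 8, 7, 7]
Tail entries: [6, 4, 4, 3, 2, 1]
L1 error = sum of tail = 20.

20


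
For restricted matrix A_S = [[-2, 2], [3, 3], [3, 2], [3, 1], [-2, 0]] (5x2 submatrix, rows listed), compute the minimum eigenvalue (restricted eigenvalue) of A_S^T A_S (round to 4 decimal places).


A_S^T A_S = [[35, 14], [14, 18]].
trace = 53.
det = 434.
disc = trace^2 - 4*det = 2809 - 4*434 = 1073.
sqrt(1073) ≈ 32.756679.
lam_min = (53 - sqrt(1073))/2 ≈ (53 - 32.756679)/2 = 10.1216605 ≈ 10.1217.

10.1217


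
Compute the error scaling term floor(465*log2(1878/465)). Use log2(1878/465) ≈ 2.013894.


log2(n/k) = log2(1878/465) ≈ 2.013894.
k*log2(n/k) ≈ 465*2.013894 = 936.46071.
floor(936.46071) = 936.

936


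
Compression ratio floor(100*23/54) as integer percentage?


100*m/n = 100*23/54 ≈ 42.5926.
floor = 42.

42


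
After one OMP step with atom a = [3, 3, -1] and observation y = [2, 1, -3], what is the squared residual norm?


a^T a = 19.
a^T y = 12.
coeff = 12/19 = 12/19.
||r||^2 = 122/19.

122/19


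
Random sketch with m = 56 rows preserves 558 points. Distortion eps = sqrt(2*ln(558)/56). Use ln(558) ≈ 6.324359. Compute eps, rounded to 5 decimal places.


ln(558) ≈ 6.324359.
2*ln(N)/m ≈ 2*6.324359/56 ≈ 0.22586996.
eps = sqrt(0.22586996) ≈ 0.4752578 ≈ 0.47526.

0.47526


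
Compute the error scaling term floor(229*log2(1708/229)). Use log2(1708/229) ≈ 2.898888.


log2(n/k) = log2(1708/229) ≈ 2.898888.
k*log2(n/k) ≈ 229*2.898888 = 663.845352.
floor(663.845352) = 663.

663


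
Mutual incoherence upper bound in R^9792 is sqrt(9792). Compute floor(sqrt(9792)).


98^2 = 9604 <= 9792 < 9801 = 99^2, so 98 <= sqrt(9792) < 99.
floor(sqrt(9792)) = 98.

98


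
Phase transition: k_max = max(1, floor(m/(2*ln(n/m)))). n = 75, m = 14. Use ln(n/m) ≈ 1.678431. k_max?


n/m = 75/14.
ln(n/m) ≈ 1.678431.
2*ln(n/m) ≈ 3.356862.
m/(2*ln(n/m)) ≈ 14/3.356862 ≈ 4.1706.
floor = 4.
k_max = max(1, 4) = 4.

4


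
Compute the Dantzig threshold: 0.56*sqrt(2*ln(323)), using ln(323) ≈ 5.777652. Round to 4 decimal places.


ln(323) ≈ 5.777652.
2*ln(n) ≈ 11.555304.
sqrt(2*ln(n)) ≈ sqrt(11.555304) ≈ 3.399309.
threshold ≈ 0.56*3.399309 = 1.90361304 ≈ 1.9036.

1.9036


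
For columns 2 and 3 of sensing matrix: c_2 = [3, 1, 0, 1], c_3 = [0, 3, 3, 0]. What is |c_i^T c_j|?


Inner product: 3*0 + 1*3 + 0*3 + 1*0
Products: [0, 3, 0, 0]
Sum = 3.
|dot| = 3.

3


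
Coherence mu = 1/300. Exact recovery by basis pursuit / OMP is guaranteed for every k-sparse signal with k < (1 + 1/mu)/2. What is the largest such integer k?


1/mu = 300.
1 + 1/mu = 301.
(1 + 1/mu)/2 = 150.5 is not an integer, so k_max = floor(150.5) = 150.

150


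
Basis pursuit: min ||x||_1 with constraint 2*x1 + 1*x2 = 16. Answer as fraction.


Axis intercepts:
  x1 = 8, x2 = 0: L1 = 8
  x1 = 0, x2 = 16: L1 = 16
x* = (8, 0)
||x*||_1 = 8.

8


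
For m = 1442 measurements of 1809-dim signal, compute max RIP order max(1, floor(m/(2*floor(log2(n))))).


floor(log2(1809)) = 10.
2*10 = 20.
m/(2*floor(log2(n))) = 1442/20 ≈ 72.1.
floor = 72.
k = max(1, 72) = 72.

72


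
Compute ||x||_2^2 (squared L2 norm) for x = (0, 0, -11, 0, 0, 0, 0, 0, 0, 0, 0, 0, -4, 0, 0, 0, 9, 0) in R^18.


Non-zero entries: [(2, -11), (12, -4), (16, 9)]
Squares: [121, 16, 81]
||x||_2^2 = sum = 218.

218
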